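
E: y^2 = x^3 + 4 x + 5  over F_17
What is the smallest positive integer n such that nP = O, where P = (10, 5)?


Compute successive multiples of P until we hit O:
  1P = (10, 5)
  2P = (12, 9)
  3P = (16, 0)
  4P = (12, 8)
  5P = (10, 12)
  6P = O

ord(P) = 6


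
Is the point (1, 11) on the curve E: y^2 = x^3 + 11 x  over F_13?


Check whether y^2 = x^3 + 11 x + 0 (mod 13) for (x, y) = (1, 11).
LHS: y^2 = 11^2 mod 13 = 4
RHS: x^3 + 11 x + 0 = 1^3 + 11*1 + 0 mod 13 = 12
LHS != RHS

No, not on the curve


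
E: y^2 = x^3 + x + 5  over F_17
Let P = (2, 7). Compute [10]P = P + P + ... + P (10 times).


k = 10 = 1010_2 (binary, LSB first: 0101)
Double-and-add from P = (2, 7):
  bit 0 = 0: acc unchanged = O
  bit 1 = 1: acc = O + (11, 15) = (11, 15)
  bit 2 = 0: acc unchanged = (11, 15)
  bit 3 = 1: acc = (11, 15) + (7, 7) = (3, 1)

10P = (3, 1)


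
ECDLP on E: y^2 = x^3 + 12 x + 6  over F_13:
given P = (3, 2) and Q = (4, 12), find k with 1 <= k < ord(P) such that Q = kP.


Enumerate multiples of P until we hit Q = (4, 12):
  1P = (3, 2)
  2P = (7, 11)
  3P = (4, 12)
Match found at i = 3.

k = 3


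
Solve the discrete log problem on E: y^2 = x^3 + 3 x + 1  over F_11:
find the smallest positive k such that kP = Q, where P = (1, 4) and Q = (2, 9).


Enumerate multiples of P until we hit Q = (2, 9):
  1P = (1, 4)
  2P = (2, 9)
Match found at i = 2.

k = 2


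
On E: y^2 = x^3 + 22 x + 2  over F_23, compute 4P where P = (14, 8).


k = 4 = 100_2 (binary, LSB first: 001)
Double-and-add from P = (14, 8):
  bit 0 = 0: acc unchanged = O
  bit 1 = 0: acc unchanged = O
  bit 2 = 1: acc = O + (14, 15) = (14, 15)

4P = (14, 15)


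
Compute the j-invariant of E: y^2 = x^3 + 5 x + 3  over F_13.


Delta = -16(4 a^3 + 27 b^2) mod 13 = 7
-1728 * (4 a)^3 = -1728 * (4*5)^3 mod 13 = 5
j = 5 * 7^(-1) mod 13 = 10

j = 10 (mod 13)


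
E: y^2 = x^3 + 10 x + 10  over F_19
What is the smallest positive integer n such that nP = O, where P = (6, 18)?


Compute successive multiples of P until we hit O:
  1P = (6, 18)
  2P = (11, 11)
  3P = (7, 10)
  4P = (13, 0)
  5P = (7, 9)
  6P = (11, 8)
  7P = (6, 1)
  8P = O

ord(P) = 8


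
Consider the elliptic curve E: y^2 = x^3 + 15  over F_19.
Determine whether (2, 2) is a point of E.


Check whether y^2 = x^3 + 0 x + 15 (mod 19) for (x, y) = (2, 2).
LHS: y^2 = 2^2 mod 19 = 4
RHS: x^3 + 0 x + 15 = 2^3 + 0*2 + 15 mod 19 = 4
LHS = RHS

Yes, on the curve


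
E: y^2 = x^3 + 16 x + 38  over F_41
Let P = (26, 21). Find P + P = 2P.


Doubling: s = (3 x1^2 + a) / (2 y1)
s = (3*26^2 + 16) / (2*21) mod 41 = 35
x3 = s^2 - 2 x1 mod 41 = 35^2 - 2*26 = 25
y3 = s (x1 - x3) - y1 mod 41 = 35 * (26 - 25) - 21 = 14

2P = (25, 14)


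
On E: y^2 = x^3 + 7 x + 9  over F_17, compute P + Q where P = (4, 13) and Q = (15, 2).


P != Q, so use the chord formula.
s = (y2 - y1) / (x2 - x1) = (6) / (11) mod 17 = 16
x3 = s^2 - x1 - x2 mod 17 = 16^2 - 4 - 15 = 16
y3 = s (x1 - x3) - y1 mod 17 = 16 * (4 - 16) - 13 = 16

P + Q = (16, 16)


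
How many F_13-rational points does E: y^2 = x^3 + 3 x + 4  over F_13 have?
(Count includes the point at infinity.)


For each x in F_13, count y with y^2 = x^3 + 3 x + 4 mod 13:
  x = 0: RHS = 4, y in [2, 11]  -> 2 point(s)
  x = 3: RHS = 1, y in [1, 12]  -> 2 point(s)
  x = 5: RHS = 1, y in [1, 12]  -> 2 point(s)
  x = 6: RHS = 4, y in [2, 11]  -> 2 point(s)
  x = 7: RHS = 4, y in [2, 11]  -> 2 point(s)
  x = 11: RHS = 3, y in [4, 9]  -> 2 point(s)
  x = 12: RHS = 0, y in [0]  -> 1 point(s)
Affine points: 13. Add the point at infinity: total = 14.

#E(F_13) = 14


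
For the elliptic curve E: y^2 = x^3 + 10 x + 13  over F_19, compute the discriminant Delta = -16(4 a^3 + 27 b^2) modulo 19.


4 a^3 + 27 b^2 = 4*10^3 + 27*13^2 = 4000 + 4563 = 8563
Delta = -16 * (8563) = -137008
Delta mod 19 = 1

Delta = 1 (mod 19)


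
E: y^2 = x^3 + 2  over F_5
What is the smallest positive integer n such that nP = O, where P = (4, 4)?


Compute successive multiples of P until we hit O:
  1P = (4, 4)
  2P = (3, 2)
  3P = (2, 0)
  4P = (3, 3)
  5P = (4, 1)
  6P = O

ord(P) = 6


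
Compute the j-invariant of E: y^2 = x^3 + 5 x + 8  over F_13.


Delta = -16(4 a^3 + 27 b^2) mod 13 = 11
-1728 * (4 a)^3 = -1728 * (4*5)^3 mod 13 = 5
j = 5 * 11^(-1) mod 13 = 4

j = 4 (mod 13)


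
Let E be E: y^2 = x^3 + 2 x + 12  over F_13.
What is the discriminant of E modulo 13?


4 a^3 + 27 b^2 = 4*2^3 + 27*12^2 = 32 + 3888 = 3920
Delta = -16 * (3920) = -62720
Delta mod 13 = 5

Delta = 5 (mod 13)


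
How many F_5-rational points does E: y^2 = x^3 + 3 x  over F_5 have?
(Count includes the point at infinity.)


For each x in F_5, count y with y^2 = x^3 + 3 x + 0 mod 5:
  x = 0: RHS = 0, y in [0]  -> 1 point(s)
  x = 1: RHS = 4, y in [2, 3]  -> 2 point(s)
  x = 2: RHS = 4, y in [2, 3]  -> 2 point(s)
  x = 3: RHS = 1, y in [1, 4]  -> 2 point(s)
  x = 4: RHS = 1, y in [1, 4]  -> 2 point(s)
Affine points: 9. Add the point at infinity: total = 10.

#E(F_5) = 10


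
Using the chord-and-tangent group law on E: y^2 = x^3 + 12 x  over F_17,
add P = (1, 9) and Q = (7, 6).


P != Q, so use the chord formula.
s = (y2 - y1) / (x2 - x1) = (14) / (6) mod 17 = 8
x3 = s^2 - x1 - x2 mod 17 = 8^2 - 1 - 7 = 5
y3 = s (x1 - x3) - y1 mod 17 = 8 * (1 - 5) - 9 = 10

P + Q = (5, 10)


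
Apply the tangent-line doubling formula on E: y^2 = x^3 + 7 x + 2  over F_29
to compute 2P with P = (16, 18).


Doubling: s = (3 x1^2 + a) / (2 y1)
s = (3*16^2 + 7) / (2*18) mod 29 = 3
x3 = s^2 - 2 x1 mod 29 = 3^2 - 2*16 = 6
y3 = s (x1 - x3) - y1 mod 29 = 3 * (16 - 6) - 18 = 12

2P = (6, 12)


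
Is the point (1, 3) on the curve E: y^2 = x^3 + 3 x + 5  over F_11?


Check whether y^2 = x^3 + 3 x + 5 (mod 11) for (x, y) = (1, 3).
LHS: y^2 = 3^2 mod 11 = 9
RHS: x^3 + 3 x + 5 = 1^3 + 3*1 + 5 mod 11 = 9
LHS = RHS

Yes, on the curve


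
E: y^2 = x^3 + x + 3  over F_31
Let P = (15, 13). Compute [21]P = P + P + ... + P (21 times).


k = 21 = 10101_2 (binary, LSB first: 10101)
Double-and-add from P = (15, 13):
  bit 0 = 1: acc = O + (15, 13) = (15, 13)
  bit 1 = 0: acc unchanged = (15, 13)
  bit 2 = 1: acc = (15, 13) + (4, 3) = (20, 5)
  bit 3 = 0: acc unchanged = (20, 5)
  bit 4 = 1: acc = (20, 5) + (5, 3) = (22, 3)

21P = (22, 3)


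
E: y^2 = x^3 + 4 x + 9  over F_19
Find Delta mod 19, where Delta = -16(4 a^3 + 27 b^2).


4 a^3 + 27 b^2 = 4*4^3 + 27*9^2 = 256 + 2187 = 2443
Delta = -16 * (2443) = -39088
Delta mod 19 = 14

Delta = 14 (mod 19)


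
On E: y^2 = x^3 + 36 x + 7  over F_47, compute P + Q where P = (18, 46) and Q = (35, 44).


P != Q, so use the chord formula.
s = (y2 - y1) / (x2 - x1) = (45) / (17) mod 47 = 22
x3 = s^2 - x1 - x2 mod 47 = 22^2 - 18 - 35 = 8
y3 = s (x1 - x3) - y1 mod 47 = 22 * (18 - 8) - 46 = 33

P + Q = (8, 33)


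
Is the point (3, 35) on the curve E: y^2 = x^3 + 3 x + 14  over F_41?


Check whether y^2 = x^3 + 3 x + 14 (mod 41) for (x, y) = (3, 35).
LHS: y^2 = 35^2 mod 41 = 36
RHS: x^3 + 3 x + 14 = 3^3 + 3*3 + 14 mod 41 = 9
LHS != RHS

No, not on the curve


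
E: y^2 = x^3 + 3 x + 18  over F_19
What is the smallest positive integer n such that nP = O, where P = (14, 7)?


Compute successive multiples of P until we hit O:
  1P = (14, 7)
  2P = (17, 17)
  3P = (16, 18)
  4P = (5, 14)
  5P = (6, 10)
  6P = (3, 15)
  7P = (3, 4)
  8P = (6, 9)
  ... (continuing to 13P)
  13P = O

ord(P) = 13


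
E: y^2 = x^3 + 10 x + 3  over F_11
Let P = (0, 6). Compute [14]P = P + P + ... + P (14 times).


k = 14 = 1110_2 (binary, LSB first: 0111)
Double-and-add from P = (0, 6):
  bit 0 = 0: acc unchanged = O
  bit 1 = 1: acc = O + (1, 6) = (1, 6)
  bit 2 = 1: acc = (1, 6) + (2, 3) = (6, 9)
  bit 3 = 1: acc = (6, 9) + (7, 8) = (10, 6)

14P = (10, 6)


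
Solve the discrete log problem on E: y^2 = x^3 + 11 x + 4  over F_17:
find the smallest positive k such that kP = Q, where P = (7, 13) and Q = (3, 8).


Enumerate multiples of P until we hit Q = (3, 8):
  1P = (7, 13)
  2P = (1, 13)
  3P = (9, 4)
  4P = (0, 15)
  5P = (8, 14)
  6P = (3, 8)
Match found at i = 6.

k = 6


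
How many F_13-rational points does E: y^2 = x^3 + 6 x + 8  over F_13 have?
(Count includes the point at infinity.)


For each x in F_13, count y with y^2 = x^3 + 6 x + 8 mod 13:
  x = 3: RHS = 1, y in [1, 12]  -> 2 point(s)
  x = 6: RHS = 0, y in [0]  -> 1 point(s)
  x = 7: RHS = 3, y in [4, 9]  -> 2 point(s)
  x = 8: RHS = 9, y in [3, 10]  -> 2 point(s)
  x = 11: RHS = 1, y in [1, 12]  -> 2 point(s)
  x = 12: RHS = 1, y in [1, 12]  -> 2 point(s)
Affine points: 11. Add the point at infinity: total = 12.

#E(F_13) = 12


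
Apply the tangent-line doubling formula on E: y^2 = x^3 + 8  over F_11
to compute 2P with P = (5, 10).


Doubling: s = (3 x1^2 + a) / (2 y1)
s = (3*5^2 + 0) / (2*10) mod 11 = 1
x3 = s^2 - 2 x1 mod 11 = 1^2 - 2*5 = 2
y3 = s (x1 - x3) - y1 mod 11 = 1 * (5 - 2) - 10 = 4

2P = (2, 4)


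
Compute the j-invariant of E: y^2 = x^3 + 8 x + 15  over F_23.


Delta = -16(4 a^3 + 27 b^2) mod 23 = 5
-1728 * (4 a)^3 = -1728 * (4*8)^3 mod 23 = 21
j = 21 * 5^(-1) mod 23 = 18

j = 18 (mod 23)


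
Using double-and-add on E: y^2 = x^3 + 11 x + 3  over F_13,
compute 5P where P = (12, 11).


k = 5 = 101_2 (binary, LSB first: 101)
Double-and-add from P = (12, 11):
  bit 0 = 1: acc = O + (12, 11) = (12, 11)
  bit 1 = 0: acc unchanged = (12, 11)
  bit 2 = 1: acc = (12, 11) + (5, 1) = (6, 5)

5P = (6, 5)


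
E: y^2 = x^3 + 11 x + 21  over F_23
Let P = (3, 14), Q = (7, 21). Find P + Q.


P != Q, so use the chord formula.
s = (y2 - y1) / (x2 - x1) = (7) / (4) mod 23 = 19
x3 = s^2 - x1 - x2 mod 23 = 19^2 - 3 - 7 = 6
y3 = s (x1 - x3) - y1 mod 23 = 19 * (3 - 6) - 14 = 21

P + Q = (6, 21)


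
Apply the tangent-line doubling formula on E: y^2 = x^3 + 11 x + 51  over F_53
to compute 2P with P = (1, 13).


Doubling: s = (3 x1^2 + a) / (2 y1)
s = (3*1^2 + 11) / (2*13) mod 53 = 25
x3 = s^2 - 2 x1 mod 53 = 25^2 - 2*1 = 40
y3 = s (x1 - x3) - y1 mod 53 = 25 * (1 - 40) - 13 = 19

2P = (40, 19)


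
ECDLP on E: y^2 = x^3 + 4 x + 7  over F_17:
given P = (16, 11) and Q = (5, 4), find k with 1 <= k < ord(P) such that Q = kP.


Enumerate multiples of P until we hit Q = (5, 4):
  1P = (16, 11)
  2P = (6, 3)
  3P = (14, 11)
  4P = (4, 6)
  5P = (15, 5)
  6P = (5, 4)
Match found at i = 6.

k = 6


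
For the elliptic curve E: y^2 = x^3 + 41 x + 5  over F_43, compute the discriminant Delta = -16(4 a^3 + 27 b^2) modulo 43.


4 a^3 + 27 b^2 = 4*41^3 + 27*5^2 = 275684 + 675 = 276359
Delta = -16 * (276359) = -4421744
Delta mod 43 = 32

Delta = 32 (mod 43)


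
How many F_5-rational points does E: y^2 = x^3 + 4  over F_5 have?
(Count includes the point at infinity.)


For each x in F_5, count y with y^2 = x^3 + 0 x + 4 mod 5:
  x = 0: RHS = 4, y in [2, 3]  -> 2 point(s)
  x = 1: RHS = 0, y in [0]  -> 1 point(s)
  x = 3: RHS = 1, y in [1, 4]  -> 2 point(s)
Affine points: 5. Add the point at infinity: total = 6.

#E(F_5) = 6


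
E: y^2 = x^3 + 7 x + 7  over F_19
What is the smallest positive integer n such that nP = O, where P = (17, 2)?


Compute successive multiples of P until we hit O:
  1P = (17, 2)
  2P = (4, 17)
  3P = (9, 18)
  4P = (16, 15)
  5P = (3, 6)
  6P = (8, 9)
  7P = (0, 8)
  8P = (11, 16)
  ... (continuing to 18P)
  18P = O

ord(P) = 18


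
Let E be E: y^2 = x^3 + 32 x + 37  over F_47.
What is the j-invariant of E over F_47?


Delta = -16(4 a^3 + 27 b^2) mod 47 = 28
-1728 * (4 a)^3 = -1728 * (4*32)^3 mod 47 = 38
j = 38 * 28^(-1) mod 47 = 45

j = 45 (mod 47)


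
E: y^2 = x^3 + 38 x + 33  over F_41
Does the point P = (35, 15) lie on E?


Check whether y^2 = x^3 + 38 x + 33 (mod 41) for (x, y) = (35, 15).
LHS: y^2 = 15^2 mod 41 = 20
RHS: x^3 + 38 x + 33 = 35^3 + 38*35 + 33 mod 41 = 40
LHS != RHS

No, not on the curve


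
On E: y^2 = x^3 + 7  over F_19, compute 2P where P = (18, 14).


k = 2 = 10_2 (binary, LSB first: 01)
Double-and-add from P = (18, 14):
  bit 0 = 0: acc unchanged = O
  bit 1 = 1: acc = O + (0, 11) = (0, 11)

2P = (0, 11)


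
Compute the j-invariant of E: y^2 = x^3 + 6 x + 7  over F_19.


Delta = -16(4 a^3 + 27 b^2) mod 19 = 6
-1728 * (4 a)^3 = -1728 * (4*6)^3 mod 19 = 11
j = 11 * 6^(-1) mod 19 = 5

j = 5 (mod 19)


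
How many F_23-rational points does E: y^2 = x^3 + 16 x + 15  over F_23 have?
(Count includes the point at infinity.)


For each x in F_23, count y with y^2 = x^3 + 16 x + 15 mod 23:
  x = 1: RHS = 9, y in [3, 20]  -> 2 point(s)
  x = 2: RHS = 9, y in [3, 20]  -> 2 point(s)
  x = 5: RHS = 13, y in [6, 17]  -> 2 point(s)
  x = 10: RHS = 2, y in [5, 18]  -> 2 point(s)
  x = 11: RHS = 4, y in [2, 21]  -> 2 point(s)
  x = 12: RHS = 3, y in [7, 16]  -> 2 point(s)
  x = 14: RHS = 16, y in [4, 19]  -> 2 point(s)
  x = 17: RHS = 2, y in [5, 18]  -> 2 point(s)
  x = 19: RHS = 2, y in [5, 18]  -> 2 point(s)
  x = 20: RHS = 9, y in [3, 20]  -> 2 point(s)
Affine points: 20. Add the point at infinity: total = 21.

#E(F_23) = 21


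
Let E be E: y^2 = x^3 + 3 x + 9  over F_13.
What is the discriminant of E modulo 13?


4 a^3 + 27 b^2 = 4*3^3 + 27*9^2 = 108 + 2187 = 2295
Delta = -16 * (2295) = -36720
Delta mod 13 = 5

Delta = 5 (mod 13)


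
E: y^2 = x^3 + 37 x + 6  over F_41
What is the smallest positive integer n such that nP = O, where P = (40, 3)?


Compute successive multiples of P until we hit O:
  1P = (40, 3)
  2P = (10, 33)
  3P = (33, 31)
  4P = (25, 19)
  5P = (38, 14)
  6P = (24, 32)
  7P = (16, 15)
  8P = (16, 26)
  ... (continuing to 15P)
  15P = O

ord(P) = 15


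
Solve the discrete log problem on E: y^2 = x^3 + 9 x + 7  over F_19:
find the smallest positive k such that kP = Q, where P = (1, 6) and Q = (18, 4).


Enumerate multiples of P until we hit Q = (18, 4):
  1P = (1, 6)
  2P = (18, 15)
  3P = (6, 7)
  4P = (9, 0)
  5P = (6, 12)
  6P = (18, 4)
Match found at i = 6.

k = 6


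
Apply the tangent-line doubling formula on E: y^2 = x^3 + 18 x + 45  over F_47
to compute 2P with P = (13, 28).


Doubling: s = (3 x1^2 + a) / (2 y1)
s = (3*13^2 + 18) / (2*28) mod 47 = 27
x3 = s^2 - 2 x1 mod 47 = 27^2 - 2*13 = 45
y3 = s (x1 - x3) - y1 mod 47 = 27 * (13 - 45) - 28 = 1

2P = (45, 1)


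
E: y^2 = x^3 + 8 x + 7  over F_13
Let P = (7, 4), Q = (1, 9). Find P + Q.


P != Q, so use the chord formula.
s = (y2 - y1) / (x2 - x1) = (5) / (7) mod 13 = 10
x3 = s^2 - x1 - x2 mod 13 = 10^2 - 7 - 1 = 1
y3 = s (x1 - x3) - y1 mod 13 = 10 * (7 - 1) - 4 = 4

P + Q = (1, 4)


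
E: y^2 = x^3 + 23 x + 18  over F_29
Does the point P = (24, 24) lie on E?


Check whether y^2 = x^3 + 23 x + 18 (mod 29) for (x, y) = (24, 24).
LHS: y^2 = 24^2 mod 29 = 25
RHS: x^3 + 23 x + 18 = 24^3 + 23*24 + 18 mod 29 = 10
LHS != RHS

No, not on the curve


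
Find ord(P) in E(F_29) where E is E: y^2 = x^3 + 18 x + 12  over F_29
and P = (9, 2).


Compute successive multiples of P until we hit O:
  1P = (9, 2)
  2P = (11, 27)
  3P = (13, 6)
  4P = (8, 28)
  5P = (21, 20)
  6P = (23, 6)
  7P = (3, 8)
  8P = (18, 7)
  ... (continuing to 28P)
  28P = O

ord(P) = 28


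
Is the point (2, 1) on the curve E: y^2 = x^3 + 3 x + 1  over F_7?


Check whether y^2 = x^3 + 3 x + 1 (mod 7) for (x, y) = (2, 1).
LHS: y^2 = 1^2 mod 7 = 1
RHS: x^3 + 3 x + 1 = 2^3 + 3*2 + 1 mod 7 = 1
LHS = RHS

Yes, on the curve


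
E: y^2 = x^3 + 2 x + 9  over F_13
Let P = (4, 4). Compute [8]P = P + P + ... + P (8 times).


k = 8 = 1000_2 (binary, LSB first: 0001)
Double-and-add from P = (4, 4):
  bit 0 = 0: acc unchanged = O
  bit 1 = 0: acc unchanged = O
  bit 2 = 0: acc unchanged = O
  bit 3 = 1: acc = O + (6, 9) = (6, 9)

8P = (6, 9)


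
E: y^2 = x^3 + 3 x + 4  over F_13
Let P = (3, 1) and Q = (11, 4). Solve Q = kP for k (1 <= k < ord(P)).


Enumerate multiples of P until we hit Q = (11, 4):
  1P = (3, 1)
  2P = (11, 9)
  3P = (0, 2)
  4P = (0, 11)
  5P = (11, 4)
Match found at i = 5.

k = 5


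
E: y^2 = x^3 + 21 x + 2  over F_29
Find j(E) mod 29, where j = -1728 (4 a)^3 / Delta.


Delta = -16(4 a^3 + 27 b^2) mod 29 = 10
-1728 * (4 a)^3 = -1728 * (4*21)^3 mod 29 = 24
j = 24 * 10^(-1) mod 29 = 14

j = 14 (mod 29)


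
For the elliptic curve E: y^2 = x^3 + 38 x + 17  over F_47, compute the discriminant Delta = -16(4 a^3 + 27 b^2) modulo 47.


4 a^3 + 27 b^2 = 4*38^3 + 27*17^2 = 219488 + 7803 = 227291
Delta = -16 * (227291) = -3636656
Delta mod 47 = 16

Delta = 16 (mod 47)


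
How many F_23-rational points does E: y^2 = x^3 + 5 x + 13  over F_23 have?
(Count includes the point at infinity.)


For each x in F_23, count y with y^2 = x^3 + 5 x + 13 mod 23:
  x = 0: RHS = 13, y in [6, 17]  -> 2 point(s)
  x = 2: RHS = 8, y in [10, 13]  -> 2 point(s)
  x = 3: RHS = 9, y in [3, 20]  -> 2 point(s)
  x = 5: RHS = 2, y in [5, 18]  -> 2 point(s)
  x = 6: RHS = 6, y in [11, 12]  -> 2 point(s)
  x = 7: RHS = 0, y in [0]  -> 1 point(s)
  x = 8: RHS = 13, y in [6, 17]  -> 2 point(s)
  x = 15: RHS = 13, y in [6, 17]  -> 2 point(s)
  x = 16: RHS = 3, y in [7, 16]  -> 2 point(s)
  x = 18: RHS = 1, y in [1, 22]  -> 2 point(s)
  x = 21: RHS = 18, y in [8, 15]  -> 2 point(s)
Affine points: 21. Add the point at infinity: total = 22.

#E(F_23) = 22


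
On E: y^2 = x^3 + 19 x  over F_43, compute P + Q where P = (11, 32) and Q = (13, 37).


P != Q, so use the chord formula.
s = (y2 - y1) / (x2 - x1) = (5) / (2) mod 43 = 24
x3 = s^2 - x1 - x2 mod 43 = 24^2 - 11 - 13 = 36
y3 = s (x1 - x3) - y1 mod 43 = 24 * (11 - 36) - 32 = 13

P + Q = (36, 13)


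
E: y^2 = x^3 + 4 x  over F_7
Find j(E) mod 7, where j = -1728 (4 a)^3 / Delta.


Delta = -16(4 a^3 + 27 b^2) mod 7 = 6
-1728 * (4 a)^3 = -1728 * (4*4)^3 mod 7 = 1
j = 1 * 6^(-1) mod 7 = 6

j = 6 (mod 7)


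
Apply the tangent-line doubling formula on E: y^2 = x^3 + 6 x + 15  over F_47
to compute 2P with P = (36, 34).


Doubling: s = (3 x1^2 + a) / (2 y1)
s = (3*36^2 + 6) / (2*34) mod 47 = 31
x3 = s^2 - 2 x1 mod 47 = 31^2 - 2*36 = 43
y3 = s (x1 - x3) - y1 mod 47 = 31 * (36 - 43) - 34 = 31

2P = (43, 31)


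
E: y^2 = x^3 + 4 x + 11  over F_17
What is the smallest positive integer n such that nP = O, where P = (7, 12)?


Compute successive multiples of P until we hit O:
  1P = (7, 12)
  2P = (1, 13)
  3P = (1, 4)
  4P = (7, 5)
  5P = O

ord(P) = 5


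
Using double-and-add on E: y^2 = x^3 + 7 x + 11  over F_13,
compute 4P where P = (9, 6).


k = 4 = 100_2 (binary, LSB first: 001)
Double-and-add from P = (9, 6):
  bit 0 = 0: acc unchanged = O
  bit 1 = 0: acc unchanged = O
  bit 2 = 1: acc = O + (6, 10) = (6, 10)

4P = (6, 10)


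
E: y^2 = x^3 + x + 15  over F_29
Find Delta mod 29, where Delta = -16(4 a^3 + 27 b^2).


4 a^3 + 27 b^2 = 4*1^3 + 27*15^2 = 4 + 6075 = 6079
Delta = -16 * (6079) = -97264
Delta mod 29 = 2

Delta = 2 (mod 29)


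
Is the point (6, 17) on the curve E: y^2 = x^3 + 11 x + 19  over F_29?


Check whether y^2 = x^3 + 11 x + 19 (mod 29) for (x, y) = (6, 17).
LHS: y^2 = 17^2 mod 29 = 28
RHS: x^3 + 11 x + 19 = 6^3 + 11*6 + 19 mod 29 = 11
LHS != RHS

No, not on the curve


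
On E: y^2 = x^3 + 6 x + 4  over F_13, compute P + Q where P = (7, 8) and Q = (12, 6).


P != Q, so use the chord formula.
s = (y2 - y1) / (x2 - x1) = (11) / (5) mod 13 = 10
x3 = s^2 - x1 - x2 mod 13 = 10^2 - 7 - 12 = 3
y3 = s (x1 - x3) - y1 mod 13 = 10 * (7 - 3) - 8 = 6

P + Q = (3, 6)


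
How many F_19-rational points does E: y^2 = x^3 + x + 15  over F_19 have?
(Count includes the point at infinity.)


For each x in F_19, count y with y^2 = x^3 + 1 x + 15 mod 19:
  x = 1: RHS = 17, y in [6, 13]  -> 2 point(s)
  x = 2: RHS = 6, y in [5, 14]  -> 2 point(s)
  x = 3: RHS = 7, y in [8, 11]  -> 2 point(s)
  x = 4: RHS = 7, y in [8, 11]  -> 2 point(s)
  x = 6: RHS = 9, y in [3, 16]  -> 2 point(s)
  x = 7: RHS = 4, y in [2, 17]  -> 2 point(s)
  x = 12: RHS = 7, y in [8, 11]  -> 2 point(s)
  x = 15: RHS = 4, y in [2, 17]  -> 2 point(s)
  x = 16: RHS = 4, y in [2, 17]  -> 2 point(s)
  x = 17: RHS = 5, y in [9, 10]  -> 2 point(s)
Affine points: 20. Add the point at infinity: total = 21.

#E(F_19) = 21


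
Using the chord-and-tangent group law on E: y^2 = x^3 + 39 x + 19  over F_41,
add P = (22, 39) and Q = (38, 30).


P != Q, so use the chord formula.
s = (y2 - y1) / (x2 - x1) = (32) / (16) mod 41 = 2
x3 = s^2 - x1 - x2 mod 41 = 2^2 - 22 - 38 = 26
y3 = s (x1 - x3) - y1 mod 41 = 2 * (22 - 26) - 39 = 35

P + Q = (26, 35)


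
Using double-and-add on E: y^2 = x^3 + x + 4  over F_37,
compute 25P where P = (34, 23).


k = 25 = 11001_2 (binary, LSB first: 10011)
Double-and-add from P = (34, 23):
  bit 0 = 1: acc = O + (34, 23) = (34, 23)
  bit 1 = 0: acc unchanged = (34, 23)
  bit 2 = 0: acc unchanged = (34, 23)
  bit 3 = 1: acc = (34, 23) + (3, 16) = (25, 22)
  bit 4 = 1: acc = (25, 22) + (15, 29) = (6, 35)

25P = (6, 35)


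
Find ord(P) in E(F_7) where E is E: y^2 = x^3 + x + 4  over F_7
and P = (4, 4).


Compute successive multiples of P until we hit O:
  1P = (4, 4)
  2P = (6, 3)
  3P = (6, 4)
  4P = (4, 3)
  5P = O

ord(P) = 5


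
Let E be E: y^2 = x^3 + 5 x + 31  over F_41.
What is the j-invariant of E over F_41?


Delta = -16(4 a^3 + 27 b^2) mod 41 = 9
-1728 * (4 a)^3 = -1728 * (4*5)^3 mod 41 = 11
j = 11 * 9^(-1) mod 41 = 24

j = 24 (mod 41)


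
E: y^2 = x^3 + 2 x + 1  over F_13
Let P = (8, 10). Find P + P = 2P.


Doubling: s = (3 x1^2 + a) / (2 y1)
s = (3*8^2 + 2) / (2*10) mod 13 = 11
x3 = s^2 - 2 x1 mod 13 = 11^2 - 2*8 = 1
y3 = s (x1 - x3) - y1 mod 13 = 11 * (8 - 1) - 10 = 2

2P = (1, 2)


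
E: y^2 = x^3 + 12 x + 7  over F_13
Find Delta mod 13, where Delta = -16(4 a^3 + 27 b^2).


4 a^3 + 27 b^2 = 4*12^3 + 27*7^2 = 6912 + 1323 = 8235
Delta = -16 * (8235) = -131760
Delta mod 13 = 8

Delta = 8 (mod 13)


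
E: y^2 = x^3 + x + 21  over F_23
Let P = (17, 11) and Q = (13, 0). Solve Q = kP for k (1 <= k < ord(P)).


Enumerate multiples of P until we hit Q = (13, 0):
  1P = (17, 11)
  2P = (2, 10)
  3P = (13, 0)
Match found at i = 3.

k = 3


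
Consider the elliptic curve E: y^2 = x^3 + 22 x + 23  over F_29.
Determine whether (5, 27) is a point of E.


Check whether y^2 = x^3 + 22 x + 23 (mod 29) for (x, y) = (5, 27).
LHS: y^2 = 27^2 mod 29 = 4
RHS: x^3 + 22 x + 23 = 5^3 + 22*5 + 23 mod 29 = 26
LHS != RHS

No, not on the curve


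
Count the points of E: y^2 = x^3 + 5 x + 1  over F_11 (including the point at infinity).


For each x in F_11, count y with y^2 = x^3 + 5 x + 1 mod 11:
  x = 0: RHS = 1, y in [1, 10]  -> 2 point(s)
  x = 6: RHS = 5, y in [4, 7]  -> 2 point(s)
  x = 7: RHS = 5, y in [4, 7]  -> 2 point(s)
  x = 8: RHS = 3, y in [5, 6]  -> 2 point(s)
  x = 9: RHS = 5, y in [4, 7]  -> 2 point(s)
Affine points: 10. Add the point at infinity: total = 11.

#E(F_11) = 11


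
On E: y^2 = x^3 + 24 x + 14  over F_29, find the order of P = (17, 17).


Compute successive multiples of P until we hit O:
  1P = (17, 17)
  2P = (8, 15)
  3P = (13, 0)
  4P = (8, 14)
  5P = (17, 12)
  6P = O

ord(P) = 6


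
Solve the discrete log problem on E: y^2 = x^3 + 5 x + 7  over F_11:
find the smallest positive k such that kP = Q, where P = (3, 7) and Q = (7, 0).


Enumerate multiples of P until we hit Q = (7, 0):
  1P = (3, 7)
  2P = (10, 10)
  3P = (2, 6)
  4P = (7, 0)
Match found at i = 4.

k = 4


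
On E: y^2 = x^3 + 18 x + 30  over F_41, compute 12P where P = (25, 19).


k = 12 = 1100_2 (binary, LSB first: 0011)
Double-and-add from P = (25, 19):
  bit 0 = 0: acc unchanged = O
  bit 1 = 0: acc unchanged = O
  bit 2 = 1: acc = O + (31, 30) = (31, 30)
  bit 3 = 1: acc = (31, 30) + (28, 31) = (14, 19)

12P = (14, 19)


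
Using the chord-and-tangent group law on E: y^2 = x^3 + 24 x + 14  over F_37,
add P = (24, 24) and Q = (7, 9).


P != Q, so use the chord formula.
s = (y2 - y1) / (x2 - x1) = (22) / (20) mod 37 = 27
x3 = s^2 - x1 - x2 mod 37 = 27^2 - 24 - 7 = 32
y3 = s (x1 - x3) - y1 mod 37 = 27 * (24 - 32) - 24 = 19

P + Q = (32, 19)


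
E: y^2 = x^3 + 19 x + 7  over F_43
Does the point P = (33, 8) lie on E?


Check whether y^2 = x^3 + 19 x + 7 (mod 43) for (x, y) = (33, 8).
LHS: y^2 = 8^2 mod 43 = 21
RHS: x^3 + 19 x + 7 = 33^3 + 19*33 + 7 mod 43 = 21
LHS = RHS

Yes, on the curve


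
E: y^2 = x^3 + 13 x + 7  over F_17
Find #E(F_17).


For each x in F_17, count y with y^2 = x^3 + 13 x + 7 mod 17:
  x = 1: RHS = 4, y in [2, 15]  -> 2 point(s)
  x = 4: RHS = 4, y in [2, 15]  -> 2 point(s)
  x = 7: RHS = 16, y in [4, 13]  -> 2 point(s)
  x = 10: RHS = 15, y in [7, 10]  -> 2 point(s)
  x = 11: RHS = 2, y in [6, 11]  -> 2 point(s)
  x = 12: RHS = 4, y in [2, 15]  -> 2 point(s)
  x = 14: RHS = 9, y in [3, 14]  -> 2 point(s)
Affine points: 14. Add the point at infinity: total = 15.

#E(F_17) = 15


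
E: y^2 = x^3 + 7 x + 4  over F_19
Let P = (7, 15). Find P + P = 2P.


Doubling: s = (3 x1^2 + a) / (2 y1)
s = (3*7^2 + 7) / (2*15) mod 19 = 14
x3 = s^2 - 2 x1 mod 19 = 14^2 - 2*7 = 11
y3 = s (x1 - x3) - y1 mod 19 = 14 * (7 - 11) - 15 = 5

2P = (11, 5)


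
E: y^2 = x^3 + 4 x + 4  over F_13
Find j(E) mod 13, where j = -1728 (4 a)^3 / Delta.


Delta = -16(4 a^3 + 27 b^2) mod 13 = 3
-1728 * (4 a)^3 = -1728 * (4*4)^3 mod 13 = 1
j = 1 * 3^(-1) mod 13 = 9

j = 9 (mod 13)


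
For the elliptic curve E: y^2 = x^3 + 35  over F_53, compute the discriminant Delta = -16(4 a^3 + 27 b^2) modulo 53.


4 a^3 + 27 b^2 = 4*0^3 + 27*35^2 = 0 + 33075 = 33075
Delta = -16 * (33075) = -529200
Delta mod 53 = 5

Delta = 5 (mod 53)


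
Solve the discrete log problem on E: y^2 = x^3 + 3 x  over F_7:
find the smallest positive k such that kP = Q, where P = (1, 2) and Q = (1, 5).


Enumerate multiples of P until we hit Q = (1, 5):
  1P = (1, 2)
  2P = (2, 0)
  3P = (1, 5)
Match found at i = 3.

k = 3


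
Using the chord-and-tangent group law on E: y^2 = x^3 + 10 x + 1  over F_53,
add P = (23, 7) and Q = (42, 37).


P != Q, so use the chord formula.
s = (y2 - y1) / (x2 - x1) = (30) / (19) mod 53 = 49
x3 = s^2 - x1 - x2 mod 53 = 49^2 - 23 - 42 = 4
y3 = s (x1 - x3) - y1 mod 53 = 49 * (23 - 4) - 7 = 23

P + Q = (4, 23)


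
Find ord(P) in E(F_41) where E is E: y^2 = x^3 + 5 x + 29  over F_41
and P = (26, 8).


Compute successive multiples of P until we hit O:
  1P = (26, 8)
  2P = (22, 39)
  3P = (30, 23)
  4P = (17, 36)
  5P = (34, 26)
  6P = (4, 21)
  7P = (36, 24)
  8P = (16, 8)
  ... (continuing to 31P)
  31P = O

ord(P) = 31


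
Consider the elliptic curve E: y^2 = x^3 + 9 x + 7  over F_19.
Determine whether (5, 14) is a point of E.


Check whether y^2 = x^3 + 9 x + 7 (mod 19) for (x, y) = (5, 14).
LHS: y^2 = 14^2 mod 19 = 6
RHS: x^3 + 9 x + 7 = 5^3 + 9*5 + 7 mod 19 = 6
LHS = RHS

Yes, on the curve


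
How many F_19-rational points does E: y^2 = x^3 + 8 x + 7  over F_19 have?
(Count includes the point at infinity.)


For each x in F_19, count y with y^2 = x^3 + 8 x + 7 mod 19:
  x = 0: RHS = 7, y in [8, 11]  -> 2 point(s)
  x = 1: RHS = 16, y in [4, 15]  -> 2 point(s)
  x = 3: RHS = 1, y in [1, 18]  -> 2 point(s)
  x = 5: RHS = 1, y in [1, 18]  -> 2 point(s)
  x = 6: RHS = 5, y in [9, 10]  -> 2 point(s)
  x = 7: RHS = 7, y in [8, 11]  -> 2 point(s)
  x = 10: RHS = 4, y in [2, 17]  -> 2 point(s)
  x = 11: RHS = 1, y in [1, 18]  -> 2 point(s)
  x = 12: RHS = 7, y in [8, 11]  -> 2 point(s)
  x = 13: RHS = 9, y in [3, 16]  -> 2 point(s)
  x = 15: RHS = 6, y in [5, 14]  -> 2 point(s)
  x = 18: RHS = 17, y in [6, 13]  -> 2 point(s)
Affine points: 24. Add the point at infinity: total = 25.

#E(F_19) = 25


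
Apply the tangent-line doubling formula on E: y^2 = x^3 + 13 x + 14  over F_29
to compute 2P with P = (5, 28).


Doubling: s = (3 x1^2 + a) / (2 y1)
s = (3*5^2 + 13) / (2*28) mod 29 = 14
x3 = s^2 - 2 x1 mod 29 = 14^2 - 2*5 = 12
y3 = s (x1 - x3) - y1 mod 29 = 14 * (5 - 12) - 28 = 19

2P = (12, 19)


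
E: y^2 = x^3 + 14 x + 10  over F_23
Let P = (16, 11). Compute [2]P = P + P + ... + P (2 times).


k = 2 = 10_2 (binary, LSB first: 01)
Double-and-add from P = (16, 11):
  bit 0 = 0: acc unchanged = O
  bit 1 = 1: acc = O + (14, 12) = (14, 12)

2P = (14, 12)


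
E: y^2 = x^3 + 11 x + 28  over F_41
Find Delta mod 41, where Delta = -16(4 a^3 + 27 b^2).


4 a^3 + 27 b^2 = 4*11^3 + 27*28^2 = 5324 + 21168 = 26492
Delta = -16 * (26492) = -423872
Delta mod 41 = 27

Delta = 27 (mod 41)


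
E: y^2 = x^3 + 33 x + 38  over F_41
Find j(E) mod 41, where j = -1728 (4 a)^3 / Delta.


Delta = -16(4 a^3 + 27 b^2) mod 41 = 16
-1728 * (4 a)^3 = -1728 * (4*33)^3 mod 41 = 13
j = 13 * 16^(-1) mod 41 = 29

j = 29 (mod 41)


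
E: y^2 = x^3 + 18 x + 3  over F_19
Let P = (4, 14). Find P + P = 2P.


Doubling: s = (3 x1^2 + a) / (2 y1)
s = (3*4^2 + 18) / (2*14) mod 19 = 1
x3 = s^2 - 2 x1 mod 19 = 1^2 - 2*4 = 12
y3 = s (x1 - x3) - y1 mod 19 = 1 * (4 - 12) - 14 = 16

2P = (12, 16)


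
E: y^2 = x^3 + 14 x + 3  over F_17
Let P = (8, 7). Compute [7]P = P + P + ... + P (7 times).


k = 7 = 111_2 (binary, LSB first: 111)
Double-and-add from P = (8, 7):
  bit 0 = 1: acc = O + (8, 7) = (8, 7)
  bit 1 = 1: acc = (8, 7) + (9, 5) = (4, 2)
  bit 2 = 1: acc = (4, 2) + (14, 11) = (1, 16)

7P = (1, 16)


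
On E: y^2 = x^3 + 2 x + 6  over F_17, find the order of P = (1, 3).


Compute successive multiples of P until we hit O:
  1P = (1, 3)
  2P = (2, 16)
  3P = (13, 11)
  4P = (11, 13)
  5P = (6, 9)
  6P = (6, 8)
  7P = (11, 4)
  8P = (13, 6)
  ... (continuing to 11P)
  11P = O

ord(P) = 11


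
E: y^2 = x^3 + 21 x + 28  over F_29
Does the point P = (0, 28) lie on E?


Check whether y^2 = x^3 + 21 x + 28 (mod 29) for (x, y) = (0, 28).
LHS: y^2 = 28^2 mod 29 = 1
RHS: x^3 + 21 x + 28 = 0^3 + 21*0 + 28 mod 29 = 28
LHS != RHS

No, not on the curve


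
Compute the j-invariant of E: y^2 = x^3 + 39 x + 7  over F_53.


Delta = -16(4 a^3 + 27 b^2) mod 53 = 6
-1728 * (4 a)^3 = -1728 * (4*39)^3 mod 53 = 16
j = 16 * 6^(-1) mod 53 = 38

j = 38 (mod 53)


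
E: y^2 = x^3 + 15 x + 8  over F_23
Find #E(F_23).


For each x in F_23, count y with y^2 = x^3 + 15 x + 8 mod 23:
  x = 0: RHS = 8, y in [10, 13]  -> 2 point(s)
  x = 1: RHS = 1, y in [1, 22]  -> 2 point(s)
  x = 2: RHS = 0, y in [0]  -> 1 point(s)
  x = 5: RHS = 1, y in [1, 22]  -> 2 point(s)
  x = 10: RHS = 8, y in [10, 13]  -> 2 point(s)
  x = 11: RHS = 9, y in [3, 20]  -> 2 point(s)
  x = 13: RHS = 8, y in [10, 13]  -> 2 point(s)
  x = 14: RHS = 18, y in [8, 15]  -> 2 point(s)
  x = 17: RHS = 1, y in [1, 22]  -> 2 point(s)
  x = 21: RHS = 16, y in [4, 19]  -> 2 point(s)
Affine points: 19. Add the point at infinity: total = 20.

#E(F_23) = 20


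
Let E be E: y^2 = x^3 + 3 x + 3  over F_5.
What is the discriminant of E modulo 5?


4 a^3 + 27 b^2 = 4*3^3 + 27*3^2 = 108 + 243 = 351
Delta = -16 * (351) = -5616
Delta mod 5 = 4

Delta = 4 (mod 5)


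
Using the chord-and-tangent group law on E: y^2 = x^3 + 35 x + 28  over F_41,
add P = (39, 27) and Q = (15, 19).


P != Q, so use the chord formula.
s = (y2 - y1) / (x2 - x1) = (33) / (17) mod 41 = 14
x3 = s^2 - x1 - x2 mod 41 = 14^2 - 39 - 15 = 19
y3 = s (x1 - x3) - y1 mod 41 = 14 * (39 - 19) - 27 = 7

P + Q = (19, 7)


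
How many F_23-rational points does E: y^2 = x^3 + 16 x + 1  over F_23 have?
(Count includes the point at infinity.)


For each x in F_23, count y with y^2 = x^3 + 16 x + 1 mod 23:
  x = 0: RHS = 1, y in [1, 22]  -> 2 point(s)
  x = 1: RHS = 18, y in [8, 15]  -> 2 point(s)
  x = 2: RHS = 18, y in [8, 15]  -> 2 point(s)
  x = 9: RHS = 0, y in [0]  -> 1 point(s)
  x = 11: RHS = 13, y in [6, 17]  -> 2 point(s)
  x = 12: RHS = 12, y in [9, 14]  -> 2 point(s)
  x = 14: RHS = 2, y in [5, 18]  -> 2 point(s)
  x = 16: RHS = 6, y in [11, 12]  -> 2 point(s)
  x = 18: RHS = 3, y in [7, 16]  -> 2 point(s)
  x = 20: RHS = 18, y in [8, 15]  -> 2 point(s)
Affine points: 19. Add the point at infinity: total = 20.

#E(F_23) = 20


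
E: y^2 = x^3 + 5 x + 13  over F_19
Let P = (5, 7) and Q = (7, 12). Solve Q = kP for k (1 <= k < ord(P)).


Enumerate multiples of P until we hit Q = (7, 12):
  1P = (5, 7)
  2P = (18, 11)
  3P = (7, 7)
  4P = (7, 12)
Match found at i = 4.

k = 4


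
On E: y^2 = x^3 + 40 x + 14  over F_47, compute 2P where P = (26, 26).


Doubling: s = (3 x1^2 + a) / (2 y1)
s = (3*26^2 + 40) / (2*26) mod 47 = 0
x3 = s^2 - 2 x1 mod 47 = 0^2 - 2*26 = 42
y3 = s (x1 - x3) - y1 mod 47 = 0 * (26 - 42) - 26 = 21

2P = (42, 21)


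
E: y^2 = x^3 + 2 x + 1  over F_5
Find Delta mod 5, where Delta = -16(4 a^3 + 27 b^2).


4 a^3 + 27 b^2 = 4*2^3 + 27*1^2 = 32 + 27 = 59
Delta = -16 * (59) = -944
Delta mod 5 = 1

Delta = 1 (mod 5)


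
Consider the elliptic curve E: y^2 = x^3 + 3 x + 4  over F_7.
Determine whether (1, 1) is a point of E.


Check whether y^2 = x^3 + 3 x + 4 (mod 7) for (x, y) = (1, 1).
LHS: y^2 = 1^2 mod 7 = 1
RHS: x^3 + 3 x + 4 = 1^3 + 3*1 + 4 mod 7 = 1
LHS = RHS

Yes, on the curve


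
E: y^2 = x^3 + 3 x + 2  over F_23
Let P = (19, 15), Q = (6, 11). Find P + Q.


P != Q, so use the chord formula.
s = (y2 - y1) / (x2 - x1) = (19) / (10) mod 23 = 18
x3 = s^2 - x1 - x2 mod 23 = 18^2 - 19 - 6 = 0
y3 = s (x1 - x3) - y1 mod 23 = 18 * (19 - 0) - 15 = 5

P + Q = (0, 5)


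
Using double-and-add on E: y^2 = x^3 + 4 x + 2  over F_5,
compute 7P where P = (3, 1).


k = 7 = 111_2 (binary, LSB first: 111)
Double-and-add from P = (3, 1):
  bit 0 = 1: acc = O + (3, 1) = (3, 1)
  bit 1 = 1: acc = (3, 1) + (3, 4) = O
  bit 2 = 1: acc = O + (3, 1) = (3, 1)

7P = (3, 1)


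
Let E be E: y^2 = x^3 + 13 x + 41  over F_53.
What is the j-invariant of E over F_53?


Delta = -16(4 a^3 + 27 b^2) mod 53 = 15
-1728 * (4 a)^3 = -1728 * (4*13)^3 mod 53 = 32
j = 32 * 15^(-1) mod 53 = 41

j = 41 (mod 53)


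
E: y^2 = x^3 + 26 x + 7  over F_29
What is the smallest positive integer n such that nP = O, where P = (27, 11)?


Compute successive multiples of P until we hit O:
  1P = (27, 11)
  2P = (24, 10)
  3P = (20, 1)
  4P = (16, 13)
  5P = (10, 7)
  6P = (5, 1)
  7P = (2, 3)
  8P = (4, 1)
  ... (continuing to 17P)
  17P = O

ord(P) = 17


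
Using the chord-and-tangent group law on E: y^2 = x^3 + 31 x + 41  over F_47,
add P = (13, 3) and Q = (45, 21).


P != Q, so use the chord formula.
s = (y2 - y1) / (x2 - x1) = (18) / (32) mod 47 = 27
x3 = s^2 - x1 - x2 mod 47 = 27^2 - 13 - 45 = 13
y3 = s (x1 - x3) - y1 mod 47 = 27 * (13 - 13) - 3 = 44

P + Q = (13, 44)


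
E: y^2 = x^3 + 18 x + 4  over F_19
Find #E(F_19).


For each x in F_19, count y with y^2 = x^3 + 18 x + 4 mod 19:
  x = 0: RHS = 4, y in [2, 17]  -> 2 point(s)
  x = 1: RHS = 4, y in [2, 17]  -> 2 point(s)
  x = 3: RHS = 9, y in [3, 16]  -> 2 point(s)
  x = 4: RHS = 7, y in [8, 11]  -> 2 point(s)
  x = 6: RHS = 5, y in [9, 10]  -> 2 point(s)
  x = 7: RHS = 17, y in [6, 13]  -> 2 point(s)
  x = 10: RHS = 6, y in [5, 14]  -> 2 point(s)
  x = 14: RHS = 17, y in [6, 13]  -> 2 point(s)
  x = 15: RHS = 1, y in [1, 18]  -> 2 point(s)
  x = 17: RHS = 17, y in [6, 13]  -> 2 point(s)
  x = 18: RHS = 4, y in [2, 17]  -> 2 point(s)
Affine points: 22. Add the point at infinity: total = 23.

#E(F_19) = 23


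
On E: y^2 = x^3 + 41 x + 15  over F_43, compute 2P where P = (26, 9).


Doubling: s = (3 x1^2 + a) / (2 y1)
s = (3*26^2 + 41) / (2*9) mod 43 = 17
x3 = s^2 - 2 x1 mod 43 = 17^2 - 2*26 = 22
y3 = s (x1 - x3) - y1 mod 43 = 17 * (26 - 22) - 9 = 16

2P = (22, 16)


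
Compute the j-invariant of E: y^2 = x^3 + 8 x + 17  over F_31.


Delta = -16(4 a^3 + 27 b^2) mod 31 = 19
-1728 * (4 a)^3 = -1728 * (4*8)^3 mod 31 = 8
j = 8 * 19^(-1) mod 31 = 20

j = 20 (mod 31)


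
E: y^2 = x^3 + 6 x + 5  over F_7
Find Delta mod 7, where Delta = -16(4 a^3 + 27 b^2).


4 a^3 + 27 b^2 = 4*6^3 + 27*5^2 = 864 + 675 = 1539
Delta = -16 * (1539) = -24624
Delta mod 7 = 2

Delta = 2 (mod 7)


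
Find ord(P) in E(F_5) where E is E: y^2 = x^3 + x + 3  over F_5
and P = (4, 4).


Compute successive multiples of P until we hit O:
  1P = (4, 4)
  2P = (1, 0)
  3P = (4, 1)
  4P = O

ord(P) = 4


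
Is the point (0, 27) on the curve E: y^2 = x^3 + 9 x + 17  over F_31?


Check whether y^2 = x^3 + 9 x + 17 (mod 31) for (x, y) = (0, 27).
LHS: y^2 = 27^2 mod 31 = 16
RHS: x^3 + 9 x + 17 = 0^3 + 9*0 + 17 mod 31 = 17
LHS != RHS

No, not on the curve


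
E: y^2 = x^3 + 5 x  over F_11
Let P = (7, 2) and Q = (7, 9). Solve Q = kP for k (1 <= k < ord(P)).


Enumerate multiples of P until we hit Q = (7, 9):
  1P = (7, 2)
  2P = (0, 0)
  3P = (7, 9)
Match found at i = 3.

k = 3


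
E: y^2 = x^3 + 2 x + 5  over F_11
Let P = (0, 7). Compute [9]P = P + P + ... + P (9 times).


k = 9 = 1001_2 (binary, LSB first: 1001)
Double-and-add from P = (0, 7):
  bit 0 = 1: acc = O + (0, 7) = (0, 7)
  bit 1 = 0: acc unchanged = (0, 7)
  bit 2 = 0: acc unchanged = (0, 7)
  bit 3 = 1: acc = (0, 7) + (9, 2) = (0, 4)

9P = (0, 4)


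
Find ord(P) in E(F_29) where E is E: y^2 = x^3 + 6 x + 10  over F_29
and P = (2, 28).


Compute successive multiples of P until we hit O:
  1P = (2, 28)
  2P = (19, 9)
  3P = (24, 0)
  4P = (19, 20)
  5P = (2, 1)
  6P = O

ord(P) = 6


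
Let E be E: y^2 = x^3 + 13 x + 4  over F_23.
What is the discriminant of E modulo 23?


4 a^3 + 27 b^2 = 4*13^3 + 27*4^2 = 8788 + 432 = 9220
Delta = -16 * (9220) = -147520
Delta mod 23 = 2

Delta = 2 (mod 23)


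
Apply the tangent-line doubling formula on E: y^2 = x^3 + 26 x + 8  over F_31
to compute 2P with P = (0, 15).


Doubling: s = (3 x1^2 + a) / (2 y1)
s = (3*0^2 + 26) / (2*15) mod 31 = 5
x3 = s^2 - 2 x1 mod 31 = 5^2 - 2*0 = 25
y3 = s (x1 - x3) - y1 mod 31 = 5 * (0 - 25) - 15 = 15

2P = (25, 15)


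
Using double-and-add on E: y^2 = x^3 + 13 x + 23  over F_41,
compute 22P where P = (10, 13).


k = 22 = 10110_2 (binary, LSB first: 01101)
Double-and-add from P = (10, 13):
  bit 0 = 0: acc unchanged = O
  bit 1 = 1: acc = O + (22, 16) = (22, 16)
  bit 2 = 1: acc = (22, 16) + (40, 3) = (29, 5)
  bit 3 = 0: acc unchanged = (29, 5)
  bit 4 = 1: acc = (29, 5) + (21, 39) = (27, 7)

22P = (27, 7)


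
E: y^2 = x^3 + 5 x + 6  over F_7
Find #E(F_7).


For each x in F_7, count y with y^2 = x^3 + 5 x + 6 mod 7:
  x = 5: RHS = 2, y in [3, 4]  -> 2 point(s)
  x = 6: RHS = 0, y in [0]  -> 1 point(s)
Affine points: 3. Add the point at infinity: total = 4.

#E(F_7) = 4


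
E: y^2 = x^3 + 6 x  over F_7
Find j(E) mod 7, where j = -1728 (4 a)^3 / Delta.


Delta = -16(4 a^3 + 27 b^2) mod 7 = 1
-1728 * (4 a)^3 = -1728 * (4*6)^3 mod 7 = 6
j = 6 * 1^(-1) mod 7 = 6

j = 6 (mod 7)


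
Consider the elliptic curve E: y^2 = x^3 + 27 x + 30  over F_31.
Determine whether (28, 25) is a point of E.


Check whether y^2 = x^3 + 27 x + 30 (mod 31) for (x, y) = (28, 25).
LHS: y^2 = 25^2 mod 31 = 5
RHS: x^3 + 27 x + 30 = 28^3 + 27*28 + 30 mod 31 = 15
LHS != RHS

No, not on the curve


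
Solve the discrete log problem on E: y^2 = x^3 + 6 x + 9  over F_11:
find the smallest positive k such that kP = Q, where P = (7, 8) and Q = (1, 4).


Enumerate multiples of P until we hit Q = (1, 4):
  1P = (7, 8)
  2P = (1, 4)
Match found at i = 2.

k = 2


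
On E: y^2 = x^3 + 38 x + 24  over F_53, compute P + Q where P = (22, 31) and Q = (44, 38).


P != Q, so use the chord formula.
s = (y2 - y1) / (x2 - x1) = (7) / (22) mod 53 = 22
x3 = s^2 - x1 - x2 mod 53 = 22^2 - 22 - 44 = 47
y3 = s (x1 - x3) - y1 mod 53 = 22 * (22 - 47) - 31 = 2

P + Q = (47, 2)


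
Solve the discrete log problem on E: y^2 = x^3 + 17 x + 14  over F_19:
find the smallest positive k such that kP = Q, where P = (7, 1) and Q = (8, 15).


Enumerate multiples of P until we hit Q = (8, 15):
  1P = (7, 1)
  2P = (3, 4)
  3P = (6, 3)
  4P = (10, 5)
  5P = (8, 4)
  6P = (13, 0)
  7P = (8, 15)
Match found at i = 7.

k = 7


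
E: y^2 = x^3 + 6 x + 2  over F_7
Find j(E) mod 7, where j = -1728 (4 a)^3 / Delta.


Delta = -16(4 a^3 + 27 b^2) mod 7 = 2
-1728 * (4 a)^3 = -1728 * (4*6)^3 mod 7 = 6
j = 6 * 2^(-1) mod 7 = 3

j = 3 (mod 7)


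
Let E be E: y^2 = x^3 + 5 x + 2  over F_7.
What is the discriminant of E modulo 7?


4 a^3 + 27 b^2 = 4*5^3 + 27*2^2 = 500 + 108 = 608
Delta = -16 * (608) = -9728
Delta mod 7 = 2

Delta = 2 (mod 7)
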